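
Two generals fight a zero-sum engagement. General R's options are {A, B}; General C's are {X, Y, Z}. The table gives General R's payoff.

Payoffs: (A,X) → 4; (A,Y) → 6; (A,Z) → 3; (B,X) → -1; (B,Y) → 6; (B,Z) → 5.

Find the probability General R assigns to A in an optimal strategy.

6/7

Row minima: A → 3, B → -1; maximin = 3.
Column maxima: X → 4, Y → 6, Z → 5; minimax = 4.
3 ≠ 4, so there is no saddle point; optimal play is mixed.
Y is strictly dominated by X (it gives General R strictly more in every row), so General C never plays it.
On the remaining 2×2 (A, B vs X, Z):
Let General R play A with probability p. Expected payoff against X: 4p + (-1)(1−p) = 5p − 1; against Z: 3p + 5(1−p) = −2p + 5.
Setting these equal: 5p − 1 = −2p + 5 ⇒ 7p = 6 ⇒ p = 6/7, and the value is (5)·(6/7) − 1 = 23/7.
For General C: with q = P(X), equating A's and B's payoffs gives q + 3 = −6q + 5 ⇒ q = 2/7.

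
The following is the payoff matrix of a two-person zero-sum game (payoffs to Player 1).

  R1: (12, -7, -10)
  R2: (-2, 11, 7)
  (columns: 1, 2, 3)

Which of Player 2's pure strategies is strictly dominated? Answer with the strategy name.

3 holds Player 1's payoff strictly below 2 in every row: -10 < -7, 7 < 11.
So 2 is strictly dominated for Player 2.

2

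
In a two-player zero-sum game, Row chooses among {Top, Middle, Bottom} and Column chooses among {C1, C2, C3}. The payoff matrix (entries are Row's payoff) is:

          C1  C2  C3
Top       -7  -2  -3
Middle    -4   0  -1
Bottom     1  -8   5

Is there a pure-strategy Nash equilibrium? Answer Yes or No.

Row minima: Top → -7, Middle → -4, Bottom → -8; maximin = -4.
Column maxima: C1 → 1, C2 → 0, C3 → 5; minimax = 0.
-4 ≠ 0, so no pure-strategy equilibrium exists.

No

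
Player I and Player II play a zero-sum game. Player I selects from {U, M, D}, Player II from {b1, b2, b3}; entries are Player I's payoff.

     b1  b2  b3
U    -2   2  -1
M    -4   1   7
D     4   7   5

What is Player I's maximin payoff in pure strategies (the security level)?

4

Row minima: U → -2, M → -4, D → 4.
The best of these is 4.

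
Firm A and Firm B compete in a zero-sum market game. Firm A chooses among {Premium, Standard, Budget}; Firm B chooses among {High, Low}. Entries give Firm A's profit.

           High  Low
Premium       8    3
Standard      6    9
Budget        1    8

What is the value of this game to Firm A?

27/4

Row minima: Premium → 3, Standard → 6, Budget → 1; maximin = 6.
Column maxima: High → 8, Low → 9; minimax = 8.
6 ≠ 8, so there is no saddle point; optimal play is mixed.
Budget is strictly dominated by Standard, so Firm A never plays it.
On the remaining 2×2 (Premium, Standard vs High, Low):
Let Firm A play Premium with probability p. Expected payoff against High: 8p + 6(1−p) = 2p + 6; against Low: 3p + 9(1−p) = −6p + 9.
Setting these equal: 2p + 6 = −6p + 9 ⇒ 8p = 3 ⇒ p = 3/8, and the value is (2)·(3/8) + 6 = 27/4.
For Firm B: with q = P(High), equating Premium's and Standard's payoffs gives 5q + 3 = −3q + 9 ⇒ q = 3/4.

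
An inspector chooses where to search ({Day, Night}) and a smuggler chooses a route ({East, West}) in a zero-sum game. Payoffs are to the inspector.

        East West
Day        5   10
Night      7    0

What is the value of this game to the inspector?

35/6

Row minima: Day → 5, Night → 0; maximin = 5.
Column maxima: East → 7, West → 10; minimax = 7.
5 ≠ 7, so there is no saddle point; optimal play is mixed.
Let the inspector play Day with probability p. Expected payoff against East: 5p + 7(1−p) = −2p + 7; against West: 10p + 0(1−p) = 10p.
Setting these equal: −2p + 7 = 10p ⇒ −12p = -7 ⇒ p = 7/12, and the value is (-2)·(7/12) + 7 = 35/6.
For the smuggler: with q = P(East), equating Day's and Night's payoffs gives −5q + 10 = 7q ⇒ q = 5/6.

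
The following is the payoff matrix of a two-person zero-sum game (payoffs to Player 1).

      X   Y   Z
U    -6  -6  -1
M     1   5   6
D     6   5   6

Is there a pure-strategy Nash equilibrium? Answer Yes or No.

Row minima: U → -6, M → 1, D → 5; maximin = 5.
Column maxima: X → 6, Y → 5, Z → 6; minimax = 5.
maximin = minimax = 5, so a saddle point exists.

Yes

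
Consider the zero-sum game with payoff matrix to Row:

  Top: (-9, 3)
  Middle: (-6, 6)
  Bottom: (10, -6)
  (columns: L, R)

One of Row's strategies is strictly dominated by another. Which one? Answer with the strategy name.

Top

Middle gives a strictly higher payoff than Top against every column: -6 > -9, 6 > 3.
So Top is strictly dominated and Row never plays it.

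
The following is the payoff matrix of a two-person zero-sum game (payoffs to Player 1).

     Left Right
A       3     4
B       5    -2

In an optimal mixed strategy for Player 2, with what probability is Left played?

3/4

Row minima: A → 3, B → -2; maximin = 3.
Column maxima: Left → 5, Right → 4; minimax = 4.
3 ≠ 4, so there is no saddle point; optimal play is mixed.
Let Player 1 play A with probability p. Expected payoff against Left: 3p + 5(1−p) = −2p + 5; against Right: 4p + (-2)(1−p) = 6p − 2.
Setting these equal: −2p + 5 = 6p − 2 ⇒ −8p = -7 ⇒ p = 7/8, and the value is (-2)·(7/8) + 5 = 13/4.
For Player 2: with q = P(Left), equating A's and B's payoffs gives −q + 4 = 7q − 2 ⇒ q = 3/4.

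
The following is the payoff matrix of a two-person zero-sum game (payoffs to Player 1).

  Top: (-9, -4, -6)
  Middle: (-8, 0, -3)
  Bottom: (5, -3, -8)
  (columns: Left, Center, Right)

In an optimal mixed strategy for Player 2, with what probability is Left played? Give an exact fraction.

5/18

Row minima: Top → -9, Middle → -8, Bottom → -8; maximin = -8.
Column maxima: Left → 5, Center → 0, Right → -3; minimax = -3.
-8 ≠ -3, so there is no saddle point; optimal play is mixed.
Top is strictly dominated by Middle, so Player 1 never plays it.
Center is strictly dominated by Right (it gives Player 1 strictly more in every row), so Player 2 never plays it.
On the remaining 2×2 (Middle, Bottom vs Left, Right):
Let Player 1 play Middle with probability p. Expected payoff against Left: (-8)p + 5(1−p) = −13p + 5; against Right: (-3)p + (-8)(1−p) = 5p − 8.
Setting these equal: −13p + 5 = 5p − 8 ⇒ −18p = -13 ⇒ p = 13/18, and the value is (-13)·(13/18) + 5 = -79/18.
For Player 2: with q = P(Left), equating Middle's and Bottom's payoffs gives −5q − 3 = 13q − 8 ⇒ q = 5/18.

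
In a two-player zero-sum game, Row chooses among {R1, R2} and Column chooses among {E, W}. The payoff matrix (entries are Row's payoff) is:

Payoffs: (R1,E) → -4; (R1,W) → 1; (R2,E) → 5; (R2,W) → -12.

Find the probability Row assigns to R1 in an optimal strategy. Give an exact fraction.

17/22

Row minima: R1 → -4, R2 → -12; maximin = -4.
Column maxima: E → 5, W → 1; minimax = 1.
-4 ≠ 1, so there is no saddle point; optimal play is mixed.
Let Row play R1 with probability p. Expected payoff against E: (-4)p + 5(1−p) = −9p + 5; against W: 1p + (-12)(1−p) = 13p − 12.
Setting these equal: −9p + 5 = 13p − 12 ⇒ −22p = -17 ⇒ p = 17/22, and the value is (-9)·(17/22) + 5 = -43/22.
For Column: with q = P(E), equating R1's and R2's payoffs gives −5q + 1 = 17q − 12 ⇒ q = 13/22.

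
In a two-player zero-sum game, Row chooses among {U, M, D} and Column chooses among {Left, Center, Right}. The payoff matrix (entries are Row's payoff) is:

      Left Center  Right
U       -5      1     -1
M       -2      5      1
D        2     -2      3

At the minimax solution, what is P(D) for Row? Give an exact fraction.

Row minima: U → -5, M → -2, D → -2; maximin = -2.
Column maxima: Left → 2, Center → 5, Right → 3; minimax = 2.
-2 ≠ 2, so there is no saddle point; optimal play is mixed.
U is strictly dominated by M, so Row never plays it.
Right is strictly dominated by Left (it gives Row strictly more in every row), so Column never plays it.
On the remaining 2×2 (M, D vs Left, Center):
Let Row play M with probability p. Expected payoff against Left: (-2)p + 2(1−p) = −4p + 2; against Center: 5p + (-2)(1−p) = 7p − 2.
Setting these equal: −4p + 2 = 7p − 2 ⇒ −11p = -4 ⇒ p = 4/11, and the value is (-4)·(4/11) + 2 = 6/11.
For Column: with q = P(Left), equating M's and D's payoffs gives −7q + 5 = 4q − 2 ⇒ q = 7/11.

7/11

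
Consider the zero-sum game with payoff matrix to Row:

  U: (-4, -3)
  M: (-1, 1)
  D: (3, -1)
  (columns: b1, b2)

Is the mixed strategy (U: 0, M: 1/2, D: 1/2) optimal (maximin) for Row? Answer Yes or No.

Against b1 this mix gives (1/2)·(-1) + (1/2)·3 = 1.
Against b2 this mix gives (1/2)·1 + (1/2)·(-1) = 0.
Column will play b2, holding Row to 0. Shifting weight toward the row that does better against b2 would raise this floor (the equalizing mix achieves 1/3 against both b2 and b1), so the proposed strategy is not optimal.

No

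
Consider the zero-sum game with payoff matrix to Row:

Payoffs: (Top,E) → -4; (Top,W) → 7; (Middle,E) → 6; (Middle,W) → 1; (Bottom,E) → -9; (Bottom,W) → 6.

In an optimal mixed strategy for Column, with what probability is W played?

Row minima: Top → -4, Middle → 1, Bottom → -9; maximin = 1.
Column maxima: E → 6, W → 7; minimax = 6.
1 ≠ 6, so there is no saddle point; optimal play is mixed.
Bottom is strictly dominated by Top, so Row never plays it.
On the remaining 2×2 (Top, Middle vs E, W):
Let Row play Top with probability p. Expected payoff against E: (-4)p + 6(1−p) = −10p + 6; against W: 7p + 1(1−p) = 6p + 1.
Setting these equal: −10p + 6 = 6p + 1 ⇒ −16p = -5 ⇒ p = 5/16, and the value is (-10)·(5/16) + 6 = 23/8.
For Column: with q = P(E), equating Top's and Middle's payoffs gives −11q + 7 = 5q + 1 ⇒ q = 3/8.

5/8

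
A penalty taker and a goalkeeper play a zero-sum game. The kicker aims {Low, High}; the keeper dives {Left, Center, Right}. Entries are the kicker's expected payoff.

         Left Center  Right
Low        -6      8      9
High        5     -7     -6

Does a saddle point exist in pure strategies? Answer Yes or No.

No

Row minima: Low → -6, High → -7; maximin = -6.
Column maxima: Left → 5, Center → 8, Right → 9; minimax = 5.
-6 ≠ 5, so no pure-strategy equilibrium exists.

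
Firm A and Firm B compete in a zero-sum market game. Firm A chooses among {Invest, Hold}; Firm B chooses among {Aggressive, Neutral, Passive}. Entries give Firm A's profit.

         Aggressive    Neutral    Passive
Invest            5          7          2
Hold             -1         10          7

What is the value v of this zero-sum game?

Row minima: Invest → 2, Hold → -1; maximin = 2.
Column maxima: Aggressive → 5, Neutral → 10, Passive → 7; minimax = 5.
2 ≠ 5, so there is no saddle point; optimal play is mixed.
Neutral is strictly dominated by Aggressive (it gives Firm A strictly more in every row), so Firm B never plays it.
On the remaining 2×2 (Invest, Hold vs Aggressive, Passive):
Let Firm A play Invest with probability p. Expected payoff against Aggressive: 5p + (-1)(1−p) = 6p − 1; against Passive: 2p + 7(1−p) = −5p + 7.
Setting these equal: 6p − 1 = −5p + 7 ⇒ 11p = 8 ⇒ p = 8/11, and the value is (6)·(8/11) − 1 = 37/11.
For Firm B: with q = P(Aggressive), equating Invest's and Hold's payoffs gives 3q + 2 = −8q + 7 ⇒ q = 5/11.

37/11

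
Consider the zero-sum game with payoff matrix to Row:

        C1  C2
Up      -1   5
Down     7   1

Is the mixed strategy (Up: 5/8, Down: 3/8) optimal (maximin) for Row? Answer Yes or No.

Against C1 this mix gives (5/8)·(-1) + (3/8)·7 = 2.
Against C2 this mix gives (5/8)·5 + (3/8)·1 = 7/2.
Column will play C1, holding Row to 2. Shifting weight toward the row that does better against C1 would raise this floor (the equalizing mix achieves 3 against both C1 and C2), so the proposed strategy is not optimal.

No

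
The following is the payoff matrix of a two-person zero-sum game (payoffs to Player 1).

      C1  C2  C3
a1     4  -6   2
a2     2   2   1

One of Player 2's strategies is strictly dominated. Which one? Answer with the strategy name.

C3 holds Player 1's payoff strictly below C1 in every row: 2 < 4, 1 < 2.
So C1 is strictly dominated for Player 2.

C1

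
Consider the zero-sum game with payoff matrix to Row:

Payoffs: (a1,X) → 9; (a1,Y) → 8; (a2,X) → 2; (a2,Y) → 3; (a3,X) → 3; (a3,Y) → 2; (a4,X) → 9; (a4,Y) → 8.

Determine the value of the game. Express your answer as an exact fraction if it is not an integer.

8

Row minima: a1 → 8, a2 → 2, a3 → 2, a4 → 8; maximin = 8.
Column maxima: X → 9, Y → 8; minimax = 8.
Since maximin = minimax = 8, there is a saddle point and the value is 8.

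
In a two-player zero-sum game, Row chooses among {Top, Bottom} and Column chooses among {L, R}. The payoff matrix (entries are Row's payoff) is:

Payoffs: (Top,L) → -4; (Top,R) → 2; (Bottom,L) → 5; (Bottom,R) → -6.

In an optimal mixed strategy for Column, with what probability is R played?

9/17

Row minima: Top → -4, Bottom → -6; maximin = -4.
Column maxima: L → 5, R → 2; minimax = 2.
-4 ≠ 2, so there is no saddle point; optimal play is mixed.
Let Row play Top with probability p. Expected payoff against L: (-4)p + 5(1−p) = −9p + 5; against R: 2p + (-6)(1−p) = 8p − 6.
Setting these equal: −9p + 5 = 8p − 6 ⇒ −17p = -11 ⇒ p = 11/17, and the value is (-9)·(11/17) + 5 = -14/17.
For Column: with q = P(L), equating Top's and Bottom's payoffs gives −6q + 2 = 11q − 6 ⇒ q = 8/17.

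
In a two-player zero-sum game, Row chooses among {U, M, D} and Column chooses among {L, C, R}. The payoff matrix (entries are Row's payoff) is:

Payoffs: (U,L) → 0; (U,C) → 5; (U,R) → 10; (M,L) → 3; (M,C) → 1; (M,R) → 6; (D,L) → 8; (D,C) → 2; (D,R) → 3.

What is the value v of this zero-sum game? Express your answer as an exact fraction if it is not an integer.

40/11

Row minima: U → 0, M → 1, D → 2; maximin = 2.
Column maxima: L → 8, C → 5, R → 10; minimax = 5.
2 ≠ 5, so there is no saddle point; optimal play is mixed.
R is strictly dominated by C (it gives Row strictly more in every row), so Column never plays it.
With R eliminated, M is strictly dominated by D (D gives Row strictly more in every remaining column), so Row never plays it.
On the remaining 2×2 (U, D vs L, C):
Let Row play U with probability p. Expected payoff against L: 0p + 8(1−p) = −8p + 8; against C: 5p + 2(1−p) = 3p + 2.
Setting these equal: −8p + 8 = 3p + 2 ⇒ −11p = -6 ⇒ p = 6/11, and the value is (-8)·(6/11) + 8 = 40/11.
For Column: with q = P(L), equating U's and D's payoffs gives −5q + 5 = 6q + 2 ⇒ q = 3/11.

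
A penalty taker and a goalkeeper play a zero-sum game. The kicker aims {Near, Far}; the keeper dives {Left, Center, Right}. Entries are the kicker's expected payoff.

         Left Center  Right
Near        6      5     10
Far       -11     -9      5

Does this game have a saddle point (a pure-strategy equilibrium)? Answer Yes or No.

Row minima: Near → 5, Far → -11; maximin = 5.
Column maxima: Left → 6, Center → 5, Right → 10; minimax = 5.
maximin = minimax = 5, so a saddle point exists.

Yes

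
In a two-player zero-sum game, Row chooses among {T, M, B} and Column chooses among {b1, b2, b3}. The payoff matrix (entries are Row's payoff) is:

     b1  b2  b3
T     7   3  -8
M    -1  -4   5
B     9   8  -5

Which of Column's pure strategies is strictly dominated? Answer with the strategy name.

b1

b2 holds Row's payoff strictly below b1 in every row: 3 < 7, -4 < -1, 8 < 9.
So b1 is strictly dominated for Column.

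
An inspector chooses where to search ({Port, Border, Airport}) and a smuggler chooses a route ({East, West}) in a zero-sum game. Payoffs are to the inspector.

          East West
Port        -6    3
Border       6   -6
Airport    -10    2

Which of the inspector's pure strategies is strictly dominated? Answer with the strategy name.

Airport

Port gives a strictly higher payoff than Airport against every column: -6 > -10, 3 > 2.
So Airport is strictly dominated and the inspector never plays it.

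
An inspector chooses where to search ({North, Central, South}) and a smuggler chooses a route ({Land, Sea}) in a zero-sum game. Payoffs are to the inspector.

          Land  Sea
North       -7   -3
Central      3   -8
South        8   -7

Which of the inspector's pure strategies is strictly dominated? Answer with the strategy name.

South gives a strictly higher payoff than Central against every column: 8 > 3, -7 > -8.
So Central is strictly dominated and the inspector never plays it.

Central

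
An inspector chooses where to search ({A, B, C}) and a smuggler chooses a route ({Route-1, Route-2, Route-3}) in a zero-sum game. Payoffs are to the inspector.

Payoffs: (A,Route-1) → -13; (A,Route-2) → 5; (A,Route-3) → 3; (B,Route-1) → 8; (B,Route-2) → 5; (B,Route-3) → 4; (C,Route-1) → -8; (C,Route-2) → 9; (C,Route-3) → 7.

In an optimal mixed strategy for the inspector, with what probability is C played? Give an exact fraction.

Row minima: A → -13, B → 4, C → -8; maximin = 4.
Column maxima: Route-1 → 8, Route-2 → 9, Route-3 → 7; minimax = 7.
4 ≠ 7, so there is no saddle point; optimal play is mixed.
A is strictly dominated by C, so the inspector never plays it.
Route-2 is strictly dominated by Route-3 (it gives the inspector strictly more in every row), so the smuggler never plays it.
On the remaining 2×2 (B, C vs Route-1, Route-3):
Let the inspector play B with probability p. Expected payoff against Route-1: 8p + (-8)(1−p) = 16p − 8; against Route-3: 4p + 7(1−p) = −3p + 7.
Setting these equal: 16p − 8 = −3p + 7 ⇒ 19p = 15 ⇒ p = 15/19, and the value is (16)·(15/19) − 8 = 88/19.
For the smuggler: with q = P(Route-1), equating B's and C's payoffs gives 4q + 4 = −15q + 7 ⇒ q = 3/19.

4/19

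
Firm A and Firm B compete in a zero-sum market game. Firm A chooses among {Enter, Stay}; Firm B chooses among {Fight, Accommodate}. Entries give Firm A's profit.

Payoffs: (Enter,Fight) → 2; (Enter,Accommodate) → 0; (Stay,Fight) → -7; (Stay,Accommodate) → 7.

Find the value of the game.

7/8

Row minima: Enter → 0, Stay → -7; maximin = 0.
Column maxima: Fight → 2, Accommodate → 7; minimax = 2.
0 ≠ 2, so there is no saddle point; optimal play is mixed.
Let Firm A play Enter with probability p. Expected payoff against Fight: 2p + (-7)(1−p) = 9p − 7; against Accommodate: 0p + 7(1−p) = −7p + 7.
Setting these equal: 9p − 7 = −7p + 7 ⇒ 16p = 14 ⇒ p = 7/8, and the value is (9)·(7/8) − 7 = 7/8.
For Firm B: with q = P(Fight), equating Enter's and Stay's payoffs gives 2q = −14q + 7 ⇒ q = 7/16.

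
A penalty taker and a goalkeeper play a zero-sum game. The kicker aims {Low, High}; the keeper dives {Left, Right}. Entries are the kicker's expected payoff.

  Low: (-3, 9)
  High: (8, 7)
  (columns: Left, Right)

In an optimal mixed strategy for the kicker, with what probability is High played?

12/13

Row minima: Low → -3, High → 7; maximin = 7.
Column maxima: Left → 8, Right → 9; minimax = 8.
7 ≠ 8, so there is no saddle point; optimal play is mixed.
Let the kicker play Low with probability p. Expected payoff against Left: (-3)p + 8(1−p) = −11p + 8; against Right: 9p + 7(1−p) = 2p + 7.
Setting these equal: −11p + 8 = 2p + 7 ⇒ −13p = -1 ⇒ p = 1/13, and the value is (-11)·(1/13) + 8 = 93/13.
For the keeper: with q = P(Left), equating Low's and High's payoffs gives −12q + 9 = q + 7 ⇒ q = 2/13.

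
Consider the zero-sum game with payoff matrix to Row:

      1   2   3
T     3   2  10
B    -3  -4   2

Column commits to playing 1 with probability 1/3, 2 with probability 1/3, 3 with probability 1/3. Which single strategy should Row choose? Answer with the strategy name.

Expected payoff of T: (1/3)·3 + (1/3)·2 + (1/3)·10 = 5.
Expected payoff of B: (1/3)·(-3) + (1/3)·(-4) + (1/3)·2 = -5/3.
The largest is 5, so Row's best response is T.

T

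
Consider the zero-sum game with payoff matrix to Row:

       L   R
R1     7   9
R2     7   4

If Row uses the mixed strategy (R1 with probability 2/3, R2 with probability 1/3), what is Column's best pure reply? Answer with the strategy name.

L

If Column plays L, Row's expected payoff is (2/3)·7 + (1/3)·7 = 7.
If Column plays R, Row's expected payoff is (2/3)·9 + (1/3)·4 = 22/3.
Column minimizes Row's payoff; the smallest is 7, so the best response is L.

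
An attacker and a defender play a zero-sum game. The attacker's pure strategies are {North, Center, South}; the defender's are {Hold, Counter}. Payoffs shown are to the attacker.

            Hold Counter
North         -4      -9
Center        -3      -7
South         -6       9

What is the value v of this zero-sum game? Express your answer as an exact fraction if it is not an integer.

Row minima: North → -9, Center → -7, South → -6; maximin = -6.
Column maxima: Hold → -3, Counter → 9; minimax = -3.
-6 ≠ -3, so there is no saddle point; optimal play is mixed.
North is strictly dominated by Center, so the attacker never plays it.
On the remaining 2×2 (Center, South vs Hold, Counter):
Let the attacker play Center with probability p. Expected payoff against Hold: (-3)p + (-6)(1−p) = 3p − 6; against Counter: (-7)p + 9(1−p) = −16p + 9.
Setting these equal: 3p − 6 = −16p + 9 ⇒ 19p = 15 ⇒ p = 15/19, and the value is (3)·(15/19) − 6 = -69/19.
For the defender: with q = P(Hold), equating Center's and South's payoffs gives 4q − 7 = −15q + 9 ⇒ q = 16/19.

-69/19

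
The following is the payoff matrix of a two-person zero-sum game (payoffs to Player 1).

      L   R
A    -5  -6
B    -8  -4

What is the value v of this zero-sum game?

-28/5

Row minima: A → -6, B → -8; maximin = -6.
Column maxima: L → -5, R → -4; minimax = -5.
-6 ≠ -5, so there is no saddle point; optimal play is mixed.
Let Player 1 play A with probability p. Expected payoff against L: (-5)p + (-8)(1−p) = 3p − 8; against R: (-6)p + (-4)(1−p) = −2p − 4.
Setting these equal: 3p − 8 = −2p − 4 ⇒ 5p = 4 ⇒ p = 4/5, and the value is (3)·(4/5) − 8 = -28/5.
For Player 2: with q = P(L), equating A's and B's payoffs gives q − 6 = −4q − 4 ⇒ q = 2/5.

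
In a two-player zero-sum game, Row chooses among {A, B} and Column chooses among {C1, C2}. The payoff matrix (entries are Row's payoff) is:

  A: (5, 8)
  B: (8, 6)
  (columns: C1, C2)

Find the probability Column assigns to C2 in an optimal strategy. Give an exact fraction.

3/5

Row minima: A → 5, B → 6; maximin = 6.
Column maxima: C1 → 8, C2 → 8; minimax = 8.
6 ≠ 8, so there is no saddle point; optimal play is mixed.
Let Row play A with probability p. Expected payoff against C1: 5p + 8(1−p) = −3p + 8; against C2: 8p + 6(1−p) = 2p + 6.
Setting these equal: −3p + 8 = 2p + 6 ⇒ −5p = -2 ⇒ p = 2/5, and the value is (-3)·(2/5) + 8 = 34/5.
For Column: with q = P(C1), equating A's and B's payoffs gives −3q + 8 = 2q + 6 ⇒ q = 2/5.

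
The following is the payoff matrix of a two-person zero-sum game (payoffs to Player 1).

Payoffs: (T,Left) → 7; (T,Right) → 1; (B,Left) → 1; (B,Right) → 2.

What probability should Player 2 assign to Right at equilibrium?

6/7

Row minima: T → 1, B → 1; maximin = 1.
Column maxima: Left → 7, Right → 2; minimax = 2.
1 ≠ 2, so there is no saddle point; optimal play is mixed.
Let Player 1 play T with probability p. Expected payoff against Left: 7p + 1(1−p) = 6p + 1; against Right: 1p + 2(1−p) = −p + 2.
Setting these equal: 6p + 1 = −p + 2 ⇒ 7p = 1 ⇒ p = 1/7, and the value is (6)·(1/7) + 1 = 13/7.
For Player 2: with q = P(Left), equating T's and B's payoffs gives 6q + 1 = −q + 2 ⇒ q = 1/7.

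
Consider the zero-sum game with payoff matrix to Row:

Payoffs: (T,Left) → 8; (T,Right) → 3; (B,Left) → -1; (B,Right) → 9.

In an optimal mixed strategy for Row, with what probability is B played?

1/3

Row minima: T → 3, B → -1; maximin = 3.
Column maxima: Left → 8, Right → 9; minimax = 8.
3 ≠ 8, so there is no saddle point; optimal play is mixed.
Let Row play T with probability p. Expected payoff against Left: 8p + (-1)(1−p) = 9p − 1; against Right: 3p + 9(1−p) = −6p + 9.
Setting these equal: 9p − 1 = −6p + 9 ⇒ 15p = 10 ⇒ p = 2/3, and the value is (9)·(2/3) − 1 = 5.
For Column: with q = P(Left), equating T's and B's payoffs gives 5q + 3 = −10q + 9 ⇒ q = 2/5.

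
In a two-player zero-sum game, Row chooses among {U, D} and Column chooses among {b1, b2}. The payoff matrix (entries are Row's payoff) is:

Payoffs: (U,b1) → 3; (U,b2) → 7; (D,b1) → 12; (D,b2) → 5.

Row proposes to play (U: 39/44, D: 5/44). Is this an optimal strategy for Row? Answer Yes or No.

No

Against b1 this mix gives (39/44)·3 + (5/44)·12 = 177/44.
Against b2 this mix gives (39/44)·7 + (5/44)·5 = 149/22.
Column will play b1, holding Row to 177/44. Shifting weight toward the row that does better against b1 would raise this floor (the equalizing mix achieves 69/11 against both b1 and b2), so the proposed strategy is not optimal.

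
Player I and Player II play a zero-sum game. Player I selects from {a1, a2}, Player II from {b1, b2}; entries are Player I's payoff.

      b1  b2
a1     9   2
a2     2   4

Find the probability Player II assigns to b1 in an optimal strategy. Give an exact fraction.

2/9

Row minima: a1 → 2, a2 → 2; maximin = 2.
Column maxima: b1 → 9, b2 → 4; minimax = 4.
2 ≠ 4, so there is no saddle point; optimal play is mixed.
Let Player I play a1 with probability p. Expected payoff against b1: 9p + 2(1−p) = 7p + 2; against b2: 2p + 4(1−p) = −2p + 4.
Setting these equal: 7p + 2 = −2p + 4 ⇒ 9p = 2 ⇒ p = 2/9, and the value is (7)·(2/9) + 2 = 32/9.
For Player II: with q = P(b1), equating a1's and a2's payoffs gives 7q + 2 = −2q + 4 ⇒ q = 2/9.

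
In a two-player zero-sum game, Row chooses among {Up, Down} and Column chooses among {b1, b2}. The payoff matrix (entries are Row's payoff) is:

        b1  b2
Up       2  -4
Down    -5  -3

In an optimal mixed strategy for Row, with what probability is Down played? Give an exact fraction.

3/4

Row minima: Up → -4, Down → -5; maximin = -4.
Column maxima: b1 → 2, b2 → -3; minimax = -3.
-4 ≠ -3, so there is no saddle point; optimal play is mixed.
Let Row play Up with probability p. Expected payoff against b1: 2p + (-5)(1−p) = 7p − 5; against b2: (-4)p + (-3)(1−p) = −p − 3.
Setting these equal: 7p − 5 = −p − 3 ⇒ 8p = 2 ⇒ p = 1/4, and the value is (7)·(1/4) − 5 = -13/4.
For Column: with q = P(b1), equating Up's and Down's payoffs gives 6q − 4 = −2q − 3 ⇒ q = 1/8.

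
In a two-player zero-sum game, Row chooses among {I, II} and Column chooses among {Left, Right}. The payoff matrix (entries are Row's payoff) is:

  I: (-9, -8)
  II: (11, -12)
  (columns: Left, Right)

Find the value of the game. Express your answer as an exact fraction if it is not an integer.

-49/6

Row minima: I → -9, II → -12; maximin = -9.
Column maxima: Left → 11, Right → -8; minimax = -8.
-9 ≠ -8, so there is no saddle point; optimal play is mixed.
Let Row play I with probability p. Expected payoff against Left: (-9)p + 11(1−p) = −20p + 11; against Right: (-8)p + (-12)(1−p) = 4p − 12.
Setting these equal: −20p + 11 = 4p − 12 ⇒ −24p = -23 ⇒ p = 23/24, and the value is (-20)·(23/24) + 11 = -49/6.
For Column: with q = P(Left), equating I's and II's payoffs gives −q − 8 = 23q − 12 ⇒ q = 1/6.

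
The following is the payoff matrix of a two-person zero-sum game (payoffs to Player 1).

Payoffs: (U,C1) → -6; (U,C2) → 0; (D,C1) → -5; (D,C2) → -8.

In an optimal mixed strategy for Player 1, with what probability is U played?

Row minima: U → -6, D → -8; maximin = -6.
Column maxima: C1 → -5, C2 → 0; minimax = -5.
-6 ≠ -5, so there is no saddle point; optimal play is mixed.
Let Player 1 play U with probability p. Expected payoff against C1: (-6)p + (-5)(1−p) = −p − 5; against C2: 0p + (-8)(1−p) = 8p − 8.
Setting these equal: −p − 5 = 8p − 8 ⇒ −9p = -3 ⇒ p = 1/3, and the value is (-1)·(1/3) − 5 = -16/3.
For Player 2: with q = P(C1), equating U's and D's payoffs gives −6q = 3q − 8 ⇒ q = 8/9.

1/3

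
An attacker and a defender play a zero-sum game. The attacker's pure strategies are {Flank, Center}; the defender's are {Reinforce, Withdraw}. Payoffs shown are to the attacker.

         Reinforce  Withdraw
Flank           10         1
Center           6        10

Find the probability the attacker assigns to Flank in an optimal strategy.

4/13

Row minima: Flank → 1, Center → 6; maximin = 6.
Column maxima: Reinforce → 10, Withdraw → 10; minimax = 10.
6 ≠ 10, so there is no saddle point; optimal play is mixed.
Let the attacker play Flank with probability p. Expected payoff against Reinforce: 10p + 6(1−p) = 4p + 6; against Withdraw: 1p + 10(1−p) = −9p + 10.
Setting these equal: 4p + 6 = −9p + 10 ⇒ 13p = 4 ⇒ p = 4/13, and the value is (4)·(4/13) + 6 = 94/13.
For the defender: with q = P(Reinforce), equating Flank's and Center's payoffs gives 9q + 1 = −4q + 10 ⇒ q = 9/13.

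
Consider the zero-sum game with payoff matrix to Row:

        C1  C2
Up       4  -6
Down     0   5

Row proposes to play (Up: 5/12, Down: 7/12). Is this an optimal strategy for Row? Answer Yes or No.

Against C1 this mix gives (5/12)·4 + (7/12)·0 = 5/3.
Against C2 this mix gives (5/12)·(-6) + (7/12)·5 = 5/12.
Column will play C2, holding Row to 5/12. Shifting weight toward the row that does better against C2 would raise this floor (the equalizing mix achieves 4/3 against both C2 and C1), so the proposed strategy is not optimal.

No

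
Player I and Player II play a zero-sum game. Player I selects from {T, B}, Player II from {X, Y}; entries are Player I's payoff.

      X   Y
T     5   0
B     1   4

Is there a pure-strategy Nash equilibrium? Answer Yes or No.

No

Row minima: T → 0, B → 1; maximin = 1.
Column maxima: X → 5, Y → 4; minimax = 4.
1 ≠ 4, so no pure-strategy equilibrium exists.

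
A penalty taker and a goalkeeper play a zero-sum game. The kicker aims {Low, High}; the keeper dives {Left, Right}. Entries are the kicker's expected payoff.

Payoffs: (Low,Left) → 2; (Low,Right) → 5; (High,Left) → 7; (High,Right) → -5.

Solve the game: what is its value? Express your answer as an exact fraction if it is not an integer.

Row minima: Low → 2, High → -5; maximin = 2.
Column maxima: Left → 7, Right → 5; minimax = 5.
2 ≠ 5, so there is no saddle point; optimal play is mixed.
Let the kicker play Low with probability p. Expected payoff against Left: 2p + 7(1−p) = −5p + 7; against Right: 5p + (-5)(1−p) = 10p − 5.
Setting these equal: −5p + 7 = 10p − 5 ⇒ −15p = -12 ⇒ p = 4/5, and the value is (-5)·(4/5) + 7 = 3.
For the keeper: with q = P(Left), equating Low's and High's payoffs gives −3q + 5 = 12q − 5 ⇒ q = 2/3.

3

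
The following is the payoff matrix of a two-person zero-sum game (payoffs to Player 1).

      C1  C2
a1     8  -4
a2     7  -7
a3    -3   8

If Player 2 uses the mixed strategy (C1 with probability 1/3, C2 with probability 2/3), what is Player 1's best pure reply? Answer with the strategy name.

a3

Expected payoff of a1: (1/3)·8 + (2/3)·(-4) = 0.
Expected payoff of a2: (1/3)·7 + (2/3)·(-7) = -7/3.
Expected payoff of a3: (1/3)·(-3) + (2/3)·8 = 13/3.
The largest is 13/3, so Player 1's best response is a3.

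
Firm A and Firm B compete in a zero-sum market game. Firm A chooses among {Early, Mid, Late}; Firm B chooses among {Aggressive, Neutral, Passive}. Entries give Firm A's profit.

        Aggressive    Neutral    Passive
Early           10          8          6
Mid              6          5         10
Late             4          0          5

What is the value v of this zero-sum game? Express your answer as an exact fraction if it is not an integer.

50/7

Row minima: Early → 6, Mid → 5, Late → 0; maximin = 6.
Column maxima: Aggressive → 10, Neutral → 8, Passive → 10; minimax = 8.
6 ≠ 8, so there is no saddle point; optimal play is mixed.
Late is strictly dominated by Early, so Firm A never plays it.
Aggressive is strictly dominated by Neutral (it gives Firm A strictly more in every row), so Firm B never plays it.
On the remaining 2×2 (Early, Mid vs Neutral, Passive):
Let Firm A play Early with probability p. Expected payoff against Neutral: 8p + 5(1−p) = 3p + 5; against Passive: 6p + 10(1−p) = −4p + 10.
Setting these equal: 3p + 5 = −4p + 10 ⇒ 7p = 5 ⇒ p = 5/7, and the value is (3)·(5/7) + 5 = 50/7.
For Firm B: with q = P(Neutral), equating Early's and Mid's payoffs gives 2q + 6 = −5q + 10 ⇒ q = 4/7.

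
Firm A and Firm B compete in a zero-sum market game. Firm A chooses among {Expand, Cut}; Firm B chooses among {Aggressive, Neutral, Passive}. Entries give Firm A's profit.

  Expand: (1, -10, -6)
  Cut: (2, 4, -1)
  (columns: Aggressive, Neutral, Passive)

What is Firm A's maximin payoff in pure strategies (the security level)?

-1

Row minima: Expand → -10, Cut → -1.
The best of these is -1.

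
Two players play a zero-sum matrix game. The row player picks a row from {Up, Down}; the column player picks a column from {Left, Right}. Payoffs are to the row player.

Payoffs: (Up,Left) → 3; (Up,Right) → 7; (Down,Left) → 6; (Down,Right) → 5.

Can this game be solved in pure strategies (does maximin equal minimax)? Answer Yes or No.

Row minima: Up → 3, Down → 5; maximin = 5.
Column maxima: Left → 6, Right → 7; minimax = 6.
5 ≠ 6, so no pure-strategy equilibrium exists.

No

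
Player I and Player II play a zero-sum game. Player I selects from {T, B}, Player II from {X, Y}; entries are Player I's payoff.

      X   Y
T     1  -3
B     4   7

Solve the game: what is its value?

4

Row minima: T → -3, B → 4; maximin = 4.
Column maxima: X → 4, Y → 7; minimax = 4.
Since maximin = minimax = 4, there is a saddle point and the value is 4.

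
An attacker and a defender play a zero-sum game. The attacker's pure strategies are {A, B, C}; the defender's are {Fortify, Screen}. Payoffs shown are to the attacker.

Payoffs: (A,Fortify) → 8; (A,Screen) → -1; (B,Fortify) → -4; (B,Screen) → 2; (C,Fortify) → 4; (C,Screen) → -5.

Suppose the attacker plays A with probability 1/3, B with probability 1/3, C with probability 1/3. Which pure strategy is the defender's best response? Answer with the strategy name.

If the defender plays Fortify, the attacker's expected payoff is (1/3)·8 + (1/3)·(-4) + (1/3)·4 = 8/3.
If the defender plays Screen, the attacker's expected payoff is (1/3)·(-1) + (1/3)·2 + (1/3)·(-5) = -4/3.
The defender minimizes the attacker's payoff; the smallest is -4/3, so the best response is Screen.

Screen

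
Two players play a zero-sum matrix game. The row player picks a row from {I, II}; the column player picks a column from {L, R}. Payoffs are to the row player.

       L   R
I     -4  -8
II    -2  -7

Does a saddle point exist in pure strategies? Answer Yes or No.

Yes

Row minima: I → -8, II → -7; maximin = -7.
Column maxima: L → -2, R → -7; minimax = -7.
maximin = minimax = -7, so a saddle point exists.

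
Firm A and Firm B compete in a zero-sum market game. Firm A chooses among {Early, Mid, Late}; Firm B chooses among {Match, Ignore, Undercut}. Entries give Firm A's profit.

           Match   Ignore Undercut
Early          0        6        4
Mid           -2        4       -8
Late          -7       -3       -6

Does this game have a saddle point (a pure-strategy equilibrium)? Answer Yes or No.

Row minima: Early → 0, Mid → -8, Late → -7; maximin = 0.
Column maxima: Match → 0, Ignore → 6, Undercut → 4; minimax = 0.
maximin = minimax = 0, so a saddle point exists.

Yes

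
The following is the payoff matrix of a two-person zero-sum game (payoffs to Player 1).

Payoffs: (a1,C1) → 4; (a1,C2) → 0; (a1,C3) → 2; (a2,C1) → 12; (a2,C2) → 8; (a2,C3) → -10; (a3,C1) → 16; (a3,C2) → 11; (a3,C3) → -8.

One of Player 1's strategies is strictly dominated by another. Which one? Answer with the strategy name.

a2

a3 gives a strictly higher payoff than a2 against every column: 16 > 12, 11 > 8, -8 > -10.
So a2 is strictly dominated and Player 1 never plays it.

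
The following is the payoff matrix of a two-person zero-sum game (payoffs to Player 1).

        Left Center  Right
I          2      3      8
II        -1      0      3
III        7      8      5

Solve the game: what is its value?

Row minima: I → 2, II → -1, III → 5; maximin = 5.
Column maxima: Left → 7, Center → 8, Right → 8; minimax = 7.
5 ≠ 7, so there is no saddle point; optimal play is mixed.
II is strictly dominated by I, so Player 1 never plays it.
Center is strictly dominated by Left (it gives Player 1 strictly more in every row), so Player 2 never plays it.
On the remaining 2×2 (I, III vs Left, Right):
Let Player 1 play I with probability p. Expected payoff against Left: 2p + 7(1−p) = −5p + 7; against Right: 8p + 5(1−p) = 3p + 5.
Setting these equal: −5p + 7 = 3p + 5 ⇒ −8p = -2 ⇒ p = 1/4, and the value is (-5)·(1/4) + 7 = 23/4.
For Player 2: with q = P(Left), equating I's and III's payoffs gives −6q + 8 = 2q + 5 ⇒ q = 3/8.

23/4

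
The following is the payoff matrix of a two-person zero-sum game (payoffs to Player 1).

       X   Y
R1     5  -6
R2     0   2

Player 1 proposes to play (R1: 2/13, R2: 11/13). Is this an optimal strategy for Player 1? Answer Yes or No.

Against X this mix gives (2/13)·5 + (11/13)·0 = 10/13.
Against Y this mix gives (2/13)·(-6) + (11/13)·2 = 10/13.
All of Player 2's active replies (X, Y) yield 10/13, and no column does worse for Player 1. The mix makes Player 2 indifferent and guarantees 10/13, so it is optimal.

Yes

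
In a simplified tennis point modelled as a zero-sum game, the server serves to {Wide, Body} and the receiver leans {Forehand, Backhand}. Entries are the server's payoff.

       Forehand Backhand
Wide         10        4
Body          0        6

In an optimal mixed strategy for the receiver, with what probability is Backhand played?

5/6

Row minima: Wide → 4, Body → 0; maximin = 4.
Column maxima: Forehand → 10, Backhand → 6; minimax = 6.
4 ≠ 6, so there is no saddle point; optimal play is mixed.
Let the server play Wide with probability p. Expected payoff against Forehand: 10p + 0(1−p) = 10p; against Backhand: 4p + 6(1−p) = −2p + 6.
Setting these equal: 10p = −2p + 6 ⇒ 12p = 6 ⇒ p = 1/2, and the value is (10)·(1/2) = 5.
For the receiver: with q = P(Forehand), equating Wide's and Body's payoffs gives 6q + 4 = −6q + 6 ⇒ q = 1/6.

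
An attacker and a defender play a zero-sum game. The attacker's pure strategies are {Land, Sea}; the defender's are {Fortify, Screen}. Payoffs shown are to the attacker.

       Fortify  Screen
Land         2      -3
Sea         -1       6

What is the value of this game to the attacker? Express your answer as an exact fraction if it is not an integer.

Row minima: Land → -3, Sea → -1; maximin = -1.
Column maxima: Fortify → 2, Screen → 6; minimax = 2.
-1 ≠ 2, so there is no saddle point; optimal play is mixed.
Let the attacker play Land with probability p. Expected payoff against Fortify: 2p + (-1)(1−p) = 3p − 1; against Screen: (-3)p + 6(1−p) = −9p + 6.
Setting these equal: 3p − 1 = −9p + 6 ⇒ 12p = 7 ⇒ p = 7/12, and the value is (3)·(7/12) − 1 = 3/4.
For the defender: with q = P(Fortify), equating Land's and Sea's payoffs gives 5q − 3 = −7q + 6 ⇒ q = 3/4.

3/4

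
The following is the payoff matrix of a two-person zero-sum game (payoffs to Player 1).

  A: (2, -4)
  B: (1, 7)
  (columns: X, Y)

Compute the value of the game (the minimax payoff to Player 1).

3/2

Row minima: A → -4, B → 1; maximin = 1.
Column maxima: X → 2, Y → 7; minimax = 2.
1 ≠ 2, so there is no saddle point; optimal play is mixed.
Let Player 1 play A with probability p. Expected payoff against X: 2p + 1(1−p) = p + 1; against Y: (-4)p + 7(1−p) = −11p + 7.
Setting these equal: p + 1 = −11p + 7 ⇒ 12p = 6 ⇒ p = 1/2, and the value is (1)·(1/2) + 1 = 3/2.
For Player 2: with q = P(X), equating A's and B's payoffs gives 6q − 4 = −6q + 7 ⇒ q = 11/12.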